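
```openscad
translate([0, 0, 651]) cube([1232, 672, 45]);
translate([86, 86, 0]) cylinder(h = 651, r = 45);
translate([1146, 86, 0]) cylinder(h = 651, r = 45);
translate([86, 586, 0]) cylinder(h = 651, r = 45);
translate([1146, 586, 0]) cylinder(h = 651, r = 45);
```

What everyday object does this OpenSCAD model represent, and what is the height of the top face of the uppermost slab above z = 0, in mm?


A table. The table height is 696 mm.

A 1232×672×45 slab sits at z = 651 on four Ø90 mm round legs — a table. The top surface is at 651 + 45 = 696 mm.


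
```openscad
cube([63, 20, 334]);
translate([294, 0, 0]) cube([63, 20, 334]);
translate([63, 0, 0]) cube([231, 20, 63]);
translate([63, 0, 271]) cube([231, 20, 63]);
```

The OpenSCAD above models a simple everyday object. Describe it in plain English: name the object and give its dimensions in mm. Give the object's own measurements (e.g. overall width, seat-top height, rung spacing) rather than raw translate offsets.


A rectangular picture frame lying in the x–z plane (depth along y). The opening is 231 mm wide (x) by 208 mm tall (z), surrounded by a border 63 mm wide on all four sides. The frame is 20 mm deep and is made of two full-height vertical stiles with two horizontal rails fitted between them.


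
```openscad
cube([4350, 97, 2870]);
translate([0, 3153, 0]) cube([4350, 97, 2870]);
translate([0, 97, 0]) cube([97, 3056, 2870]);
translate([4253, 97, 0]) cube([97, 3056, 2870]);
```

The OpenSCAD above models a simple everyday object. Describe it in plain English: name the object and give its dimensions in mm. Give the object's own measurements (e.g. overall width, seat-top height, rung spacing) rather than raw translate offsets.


The wall frame of a small rectangular building: four walls, each 2870 mm tall and 97 mm thick, enclosing a footprint 4350 mm (x) by 3250 mm (y) outside-to-outside, with no floor or roof. The front and back walls (the −y and +y sides) span the full width; the two side walls fit between them.


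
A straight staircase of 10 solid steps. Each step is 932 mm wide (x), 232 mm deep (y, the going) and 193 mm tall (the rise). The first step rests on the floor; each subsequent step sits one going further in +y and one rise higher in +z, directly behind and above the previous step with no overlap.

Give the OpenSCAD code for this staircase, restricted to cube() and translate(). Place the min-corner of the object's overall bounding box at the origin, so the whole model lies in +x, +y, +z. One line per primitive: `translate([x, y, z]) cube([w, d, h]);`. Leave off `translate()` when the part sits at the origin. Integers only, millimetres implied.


cube([932, 232, 193]);
translate([0, 232, 193]) cube([932, 232, 193]);
translate([0, 464, 386]) cube([932, 232, 193]);
translate([0, 696, 579]) cube([932, 232, 193]);
translate([0, 928, 772]) cube([932, 232, 193]);
translate([0, 1160, 965]) cube([932, 232, 193]);
translate([0, 1392, 1158]) cube([932, 232, 193]);
translate([0, 1624, 1351]) cube([932, 232, 193]);
translate([0, 1856, 1544]) cube([932, 232, 193]);
translate([0, 2088, 1737]) cube([932, 232, 193]);


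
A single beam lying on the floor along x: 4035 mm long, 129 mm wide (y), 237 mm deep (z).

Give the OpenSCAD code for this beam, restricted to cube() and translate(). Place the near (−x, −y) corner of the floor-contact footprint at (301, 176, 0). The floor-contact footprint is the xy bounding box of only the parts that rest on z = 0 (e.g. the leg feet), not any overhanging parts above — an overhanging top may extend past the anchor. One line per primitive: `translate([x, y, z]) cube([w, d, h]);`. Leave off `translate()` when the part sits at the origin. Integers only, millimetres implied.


translate([301, 176, 0]) cube([4035, 129, 237]);


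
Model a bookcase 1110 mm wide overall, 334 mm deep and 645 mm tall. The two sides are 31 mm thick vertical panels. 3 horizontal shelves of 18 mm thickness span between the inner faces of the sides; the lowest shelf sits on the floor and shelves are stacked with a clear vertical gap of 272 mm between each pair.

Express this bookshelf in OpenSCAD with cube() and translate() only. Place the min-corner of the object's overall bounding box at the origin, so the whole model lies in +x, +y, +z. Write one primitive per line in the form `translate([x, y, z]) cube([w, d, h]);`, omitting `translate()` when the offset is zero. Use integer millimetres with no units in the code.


cube([31, 334, 645]);
translate([1079, 0, 0]) cube([31, 334, 645]);
translate([31, 0, 0]) cube([1048, 334, 18]);
translate([31, 0, 290]) cube([1048, 334, 18]);
translate([31, 0, 580]) cube([1048, 334, 18]);


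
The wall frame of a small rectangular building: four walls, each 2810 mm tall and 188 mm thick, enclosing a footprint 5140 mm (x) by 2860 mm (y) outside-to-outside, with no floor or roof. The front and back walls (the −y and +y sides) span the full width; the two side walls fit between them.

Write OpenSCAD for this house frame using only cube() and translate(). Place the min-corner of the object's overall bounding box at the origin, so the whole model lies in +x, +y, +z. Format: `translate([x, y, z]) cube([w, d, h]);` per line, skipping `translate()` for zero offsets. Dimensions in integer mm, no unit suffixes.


cube([5140, 188, 2810]);
translate([0, 2672, 0]) cube([5140, 188, 2810]);
translate([0, 188, 0]) cube([188, 2484, 2810]);
translate([4952, 188, 0]) cube([188, 2484, 2810]);


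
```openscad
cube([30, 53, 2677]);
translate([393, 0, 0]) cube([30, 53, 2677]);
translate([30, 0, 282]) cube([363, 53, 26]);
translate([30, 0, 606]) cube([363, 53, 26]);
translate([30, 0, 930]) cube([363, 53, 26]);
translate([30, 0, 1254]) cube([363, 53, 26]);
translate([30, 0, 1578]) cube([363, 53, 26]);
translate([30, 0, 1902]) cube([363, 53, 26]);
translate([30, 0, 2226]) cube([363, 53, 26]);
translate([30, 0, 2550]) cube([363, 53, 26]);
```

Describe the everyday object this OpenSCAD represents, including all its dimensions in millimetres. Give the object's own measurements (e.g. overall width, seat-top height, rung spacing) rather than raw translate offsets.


A straight ladder. Two 30×53 mm vertical rails, 2677 mm tall, stand 423 mm apart (outside-to-outside) with their front faces coplanar on the −y side. 8 rungs, each 53 mm deep and 26 mm tall, span between the inner faces of the rails, front faces flush with the rails. The lowest rung's underside is at z = 282 mm and rungs are spaced 324 mm apart (underside to underside).


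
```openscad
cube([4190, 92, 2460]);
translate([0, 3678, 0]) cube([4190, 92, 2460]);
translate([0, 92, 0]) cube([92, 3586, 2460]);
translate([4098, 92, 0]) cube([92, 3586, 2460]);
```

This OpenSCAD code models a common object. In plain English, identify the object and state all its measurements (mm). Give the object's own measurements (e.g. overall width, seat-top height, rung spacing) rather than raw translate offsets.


The wall frame of a small rectangular building: four walls, each 2460 mm tall and 92 mm thick, enclosing a footprint 4190 mm (x) by 3770 mm (y) outside-to-outside, with no floor or roof. The front and back walls (the −y and +y sides) span the full width; the two side walls fit between them.


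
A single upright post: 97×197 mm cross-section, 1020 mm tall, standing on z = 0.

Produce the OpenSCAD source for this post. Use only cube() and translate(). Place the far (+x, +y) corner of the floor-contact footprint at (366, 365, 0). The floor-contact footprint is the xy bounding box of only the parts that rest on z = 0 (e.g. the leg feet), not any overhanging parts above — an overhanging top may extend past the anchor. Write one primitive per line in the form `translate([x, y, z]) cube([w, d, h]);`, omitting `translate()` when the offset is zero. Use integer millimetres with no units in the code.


translate([269, 168, 0]) cube([97, 197, 1020]);


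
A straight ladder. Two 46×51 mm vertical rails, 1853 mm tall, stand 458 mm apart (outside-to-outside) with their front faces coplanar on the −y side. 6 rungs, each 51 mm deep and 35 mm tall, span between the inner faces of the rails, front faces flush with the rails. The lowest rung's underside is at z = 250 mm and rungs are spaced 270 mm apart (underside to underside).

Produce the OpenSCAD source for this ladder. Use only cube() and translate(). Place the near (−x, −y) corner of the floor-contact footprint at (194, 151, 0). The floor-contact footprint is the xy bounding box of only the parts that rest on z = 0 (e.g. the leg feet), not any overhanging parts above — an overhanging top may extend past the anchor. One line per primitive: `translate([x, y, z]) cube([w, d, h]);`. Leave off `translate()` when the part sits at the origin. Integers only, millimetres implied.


// rung span = 458 - 2*46 = 366
// rung[k] z = 250 + k*270
translate([194, 151, 0]) cube([46, 51, 1853]);
translate([606, 151, 0]) cube([46, 51, 1853]);
translate([240, 151, 250]) cube([366, 51, 35]);
translate([240, 151, 520]) cube([366, 51, 35]);
translate([240, 151, 790]) cube([366, 51, 35]);
translate([240, 151, 1060]) cube([366, 51, 35]);
translate([240, 151, 1330]) cube([366, 51, 35]);
translate([240, 151, 1600]) cube([366, 51, 35]);


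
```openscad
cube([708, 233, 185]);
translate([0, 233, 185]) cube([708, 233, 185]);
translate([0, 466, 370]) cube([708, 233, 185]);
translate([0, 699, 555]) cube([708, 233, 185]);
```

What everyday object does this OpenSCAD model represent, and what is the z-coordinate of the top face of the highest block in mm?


A staircase. The total rise is 740 mm.

4 identical blocks, each offset up and back from the previous — a staircase. Each step is 185 mm tall and there are 4 of them, so the total rise is 4 × 185 = 740 mm.


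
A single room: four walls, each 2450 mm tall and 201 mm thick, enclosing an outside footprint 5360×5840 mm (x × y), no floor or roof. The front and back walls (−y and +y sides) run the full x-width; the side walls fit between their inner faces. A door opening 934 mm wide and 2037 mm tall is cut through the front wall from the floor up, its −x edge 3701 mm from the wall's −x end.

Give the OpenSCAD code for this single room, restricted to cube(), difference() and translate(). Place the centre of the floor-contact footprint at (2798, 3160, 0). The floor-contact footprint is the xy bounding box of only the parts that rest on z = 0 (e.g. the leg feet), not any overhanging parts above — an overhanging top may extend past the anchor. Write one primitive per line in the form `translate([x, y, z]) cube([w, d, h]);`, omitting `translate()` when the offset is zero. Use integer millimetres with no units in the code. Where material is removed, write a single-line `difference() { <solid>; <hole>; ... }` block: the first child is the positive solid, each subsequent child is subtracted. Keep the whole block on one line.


difference() { translate([118, 240, 0]) cube([5360, 201, 2450]); translate([3819, 240, 0]) cube([934, 201, 2037]); }
translate([118, 5879, 0]) cube([5360, 201, 2450]);
translate([118, 441, 0]) cube([201, 5438, 2450]);
translate([5277, 441, 0]) cube([201, 5438, 2450]);


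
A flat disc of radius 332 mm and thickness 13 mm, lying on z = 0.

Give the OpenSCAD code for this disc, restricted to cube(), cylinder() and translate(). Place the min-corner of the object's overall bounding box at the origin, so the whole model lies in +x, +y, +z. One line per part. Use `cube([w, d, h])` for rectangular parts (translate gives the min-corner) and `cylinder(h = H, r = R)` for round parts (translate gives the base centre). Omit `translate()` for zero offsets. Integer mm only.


translate([332, 332, 0]) cylinder(h = 13, r = 332);


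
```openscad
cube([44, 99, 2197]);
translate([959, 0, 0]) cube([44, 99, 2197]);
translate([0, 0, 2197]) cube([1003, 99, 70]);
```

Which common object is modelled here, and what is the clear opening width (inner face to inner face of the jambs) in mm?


A door frame. The clear opening width is 915 mm.

Two 2197 mm tall posts with a header on top — a door frame. The left jamb is 44 mm wide at x = 0; the right jamb starts at x = 959. The clear opening is 959 − 44 = 915 mm.


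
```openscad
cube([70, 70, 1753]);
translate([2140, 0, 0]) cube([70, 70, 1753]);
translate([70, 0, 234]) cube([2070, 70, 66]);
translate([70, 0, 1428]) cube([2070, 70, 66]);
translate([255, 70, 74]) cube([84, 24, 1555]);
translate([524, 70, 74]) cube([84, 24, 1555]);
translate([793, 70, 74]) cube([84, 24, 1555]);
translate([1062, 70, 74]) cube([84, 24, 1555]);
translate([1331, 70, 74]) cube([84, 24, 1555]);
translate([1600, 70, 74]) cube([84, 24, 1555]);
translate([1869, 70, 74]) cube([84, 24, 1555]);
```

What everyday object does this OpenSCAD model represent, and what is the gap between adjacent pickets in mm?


A fence section. The picket gap is 185 mm.

Two posts, two rails, 7 pickets — a fence section. Span 2070 mm holds 7 pickets of 84 mm with 8 equal gaps: ⌊(2070 − 7·84) / 8⌋ = 185 mm.


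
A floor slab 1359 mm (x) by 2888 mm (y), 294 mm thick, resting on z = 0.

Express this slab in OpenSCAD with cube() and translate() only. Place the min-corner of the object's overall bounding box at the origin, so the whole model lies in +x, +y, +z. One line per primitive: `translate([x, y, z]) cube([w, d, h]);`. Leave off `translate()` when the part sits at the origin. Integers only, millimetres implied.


cube([1359, 2888, 294]);


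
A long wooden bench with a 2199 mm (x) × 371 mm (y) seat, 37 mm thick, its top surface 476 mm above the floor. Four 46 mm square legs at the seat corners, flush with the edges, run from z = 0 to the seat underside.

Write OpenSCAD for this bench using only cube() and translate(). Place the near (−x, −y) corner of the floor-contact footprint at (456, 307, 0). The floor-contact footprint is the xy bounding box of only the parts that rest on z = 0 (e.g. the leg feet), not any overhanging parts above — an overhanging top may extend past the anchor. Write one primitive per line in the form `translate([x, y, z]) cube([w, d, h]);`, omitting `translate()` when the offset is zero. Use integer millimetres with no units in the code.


translate([456, 307, 439]) cube([2199, 371, 37]);
translate([456, 307, 0]) cube([46, 46, 439]);
translate([456, 632, 0]) cube([46, 46, 439]);
translate([2609, 307, 0]) cube([46, 46, 439]);
translate([2609, 632, 0]) cube([46, 46, 439]);


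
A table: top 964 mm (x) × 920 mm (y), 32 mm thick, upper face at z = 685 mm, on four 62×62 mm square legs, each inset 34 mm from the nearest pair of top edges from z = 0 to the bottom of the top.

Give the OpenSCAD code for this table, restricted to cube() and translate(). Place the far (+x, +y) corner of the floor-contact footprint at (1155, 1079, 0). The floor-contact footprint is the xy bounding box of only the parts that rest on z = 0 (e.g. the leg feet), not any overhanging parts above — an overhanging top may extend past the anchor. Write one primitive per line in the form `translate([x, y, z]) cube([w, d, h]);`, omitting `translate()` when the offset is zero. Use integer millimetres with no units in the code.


translate([225, 193, 653]) cube([964, 920, 32]);
translate([259, 227, 0]) cube([62, 62, 653]);
translate([1093, 227, 0]) cube([62, 62, 653]);
translate([259, 1017, 0]) cube([62, 62, 653]);
translate([1093, 1017, 0]) cube([62, 62, 653]);


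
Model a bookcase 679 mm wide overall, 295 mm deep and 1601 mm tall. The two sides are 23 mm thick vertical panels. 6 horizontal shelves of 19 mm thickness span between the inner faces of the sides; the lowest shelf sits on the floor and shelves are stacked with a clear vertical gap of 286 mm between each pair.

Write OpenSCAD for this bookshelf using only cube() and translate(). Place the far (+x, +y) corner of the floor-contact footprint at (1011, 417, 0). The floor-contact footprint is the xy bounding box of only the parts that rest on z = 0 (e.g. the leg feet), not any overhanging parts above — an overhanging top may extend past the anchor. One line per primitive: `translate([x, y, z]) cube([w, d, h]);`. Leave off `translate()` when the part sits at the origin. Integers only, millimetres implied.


translate([332, 122, 0]) cube([23, 295, 1601]);
translate([988, 122, 0]) cube([23, 295, 1601]);
translate([355, 122, 0]) cube([633, 295, 19]);
translate([355, 122, 305]) cube([633, 295, 19]);
translate([355, 122, 610]) cube([633, 295, 19]);
translate([355, 122, 915]) cube([633, 295, 19]);
translate([355, 122, 1220]) cube([633, 295, 19]);
translate([355, 122, 1525]) cube([633, 295, 19]);


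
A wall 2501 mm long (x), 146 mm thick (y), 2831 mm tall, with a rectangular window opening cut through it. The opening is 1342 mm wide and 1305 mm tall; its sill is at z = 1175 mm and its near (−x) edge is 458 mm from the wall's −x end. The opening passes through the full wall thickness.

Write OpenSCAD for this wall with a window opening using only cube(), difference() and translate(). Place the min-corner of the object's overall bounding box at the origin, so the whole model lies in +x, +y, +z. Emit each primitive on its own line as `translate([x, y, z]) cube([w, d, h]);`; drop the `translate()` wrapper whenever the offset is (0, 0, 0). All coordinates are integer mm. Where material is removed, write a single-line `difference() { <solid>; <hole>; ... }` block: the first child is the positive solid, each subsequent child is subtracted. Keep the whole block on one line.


difference() { cube([2501, 146, 2831]); translate([458, 0, 1175]) cube([1342, 146, 1305]); }


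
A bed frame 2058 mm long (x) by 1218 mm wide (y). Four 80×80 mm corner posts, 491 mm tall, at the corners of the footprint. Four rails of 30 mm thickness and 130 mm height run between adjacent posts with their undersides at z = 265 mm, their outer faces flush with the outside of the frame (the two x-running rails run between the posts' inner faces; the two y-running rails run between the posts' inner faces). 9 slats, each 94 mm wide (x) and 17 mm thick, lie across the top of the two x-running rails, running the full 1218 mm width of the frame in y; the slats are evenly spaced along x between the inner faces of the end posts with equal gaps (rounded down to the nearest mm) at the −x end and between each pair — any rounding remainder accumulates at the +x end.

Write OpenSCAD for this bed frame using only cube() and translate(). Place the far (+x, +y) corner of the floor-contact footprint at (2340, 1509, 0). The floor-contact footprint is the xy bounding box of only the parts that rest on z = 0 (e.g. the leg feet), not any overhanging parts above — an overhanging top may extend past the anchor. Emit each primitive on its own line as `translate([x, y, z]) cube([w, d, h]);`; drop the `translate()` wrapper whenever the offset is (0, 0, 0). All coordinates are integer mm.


translate([282, 291, 0]) cube([80, 80, 491]);
translate([282, 1429, 0]) cube([80, 80, 491]);
translate([2260, 291, 0]) cube([80, 80, 491]);
translate([2260, 1429, 0]) cube([80, 80, 491]);
translate([362, 291, 265]) cube([1898, 30, 130]);
translate([362, 1479, 265]) cube([1898, 30, 130]);
translate([282, 371, 265]) cube([30, 1058, 130]);
translate([2310, 371, 265]) cube([30, 1058, 130]);
translate([467, 291, 395]) cube([94, 1218, 17]);
translate([666, 291, 395]) cube([94, 1218, 17]);
translate([865, 291, 395]) cube([94, 1218, 17]);
translate([1064, 291, 395]) cube([94, 1218, 17]);
translate([1263, 291, 395]) cube([94, 1218, 17]);
translate([1462, 291, 395]) cube([94, 1218, 17]);
translate([1661, 291, 395]) cube([94, 1218, 17]);
translate([1860, 291, 395]) cube([94, 1218, 17]);
translate([2059, 291, 395]) cube([94, 1218, 17]);


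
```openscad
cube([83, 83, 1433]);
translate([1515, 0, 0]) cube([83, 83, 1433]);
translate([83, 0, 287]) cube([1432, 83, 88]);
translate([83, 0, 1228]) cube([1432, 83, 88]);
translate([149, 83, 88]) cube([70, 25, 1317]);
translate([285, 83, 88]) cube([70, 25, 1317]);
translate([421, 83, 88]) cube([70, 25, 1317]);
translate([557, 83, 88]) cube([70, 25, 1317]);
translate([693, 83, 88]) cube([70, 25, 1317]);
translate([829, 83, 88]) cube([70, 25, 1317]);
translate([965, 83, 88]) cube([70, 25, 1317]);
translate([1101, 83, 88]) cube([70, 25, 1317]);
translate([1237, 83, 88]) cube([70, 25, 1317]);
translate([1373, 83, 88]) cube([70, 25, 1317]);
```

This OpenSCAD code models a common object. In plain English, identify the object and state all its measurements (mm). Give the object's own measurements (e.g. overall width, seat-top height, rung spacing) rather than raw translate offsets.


A fence section. Two 83×83 mm posts, 1433 mm tall, stand on the floor with a clear span of 1432 mm between their inner faces. Two horizontal rails of 83×88 mm section span the gap between the posts with their undersides at z = 287 mm and z = 1228 mm, flush with the posts' −y face. 10 pickets, each 70 mm wide, 25 mm thick and 1317 mm tall, are fixed to the +y face of the rails with their bottoms at z = 88 mm, spaced across the span with a 66 mm gap after the −x post and between neighbouring pickets, with 72 mm left before the +x post.


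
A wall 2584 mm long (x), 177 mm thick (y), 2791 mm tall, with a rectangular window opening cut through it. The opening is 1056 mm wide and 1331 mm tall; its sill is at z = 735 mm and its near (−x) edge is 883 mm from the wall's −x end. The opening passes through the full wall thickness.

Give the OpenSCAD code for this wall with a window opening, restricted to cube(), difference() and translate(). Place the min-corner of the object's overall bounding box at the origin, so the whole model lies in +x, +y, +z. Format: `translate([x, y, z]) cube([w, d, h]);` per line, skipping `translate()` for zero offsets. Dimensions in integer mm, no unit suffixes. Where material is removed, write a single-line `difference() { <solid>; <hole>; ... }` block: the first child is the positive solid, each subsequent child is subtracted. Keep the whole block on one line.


difference() { cube([2584, 177, 2791]); translate([883, 0, 735]) cube([1056, 177, 1331]); }


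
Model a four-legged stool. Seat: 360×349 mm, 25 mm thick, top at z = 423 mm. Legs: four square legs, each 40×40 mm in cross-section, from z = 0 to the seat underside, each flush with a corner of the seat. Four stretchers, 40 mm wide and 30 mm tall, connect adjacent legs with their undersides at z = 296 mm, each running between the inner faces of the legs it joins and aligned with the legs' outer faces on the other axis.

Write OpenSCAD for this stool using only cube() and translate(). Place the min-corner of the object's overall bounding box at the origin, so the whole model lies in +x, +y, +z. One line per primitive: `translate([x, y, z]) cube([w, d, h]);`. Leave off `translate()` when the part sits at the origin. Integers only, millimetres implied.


translate([0, 0, 398]) cube([360, 349, 25]);
cube([40, 40, 398]);
translate([320, 0, 0]) cube([40, 40, 398]);
translate([0, 309, 0]) cube([40, 40, 398]);
translate([320, 309, 0]) cube([40, 40, 398]);
translate([40, 0, 296]) cube([280, 40, 30]);
translate([40, 309, 296]) cube([280, 40, 30]);
translate([0, 40, 296]) cube([40, 269, 30]);
translate([320, 40, 296]) cube([40, 269, 30]);


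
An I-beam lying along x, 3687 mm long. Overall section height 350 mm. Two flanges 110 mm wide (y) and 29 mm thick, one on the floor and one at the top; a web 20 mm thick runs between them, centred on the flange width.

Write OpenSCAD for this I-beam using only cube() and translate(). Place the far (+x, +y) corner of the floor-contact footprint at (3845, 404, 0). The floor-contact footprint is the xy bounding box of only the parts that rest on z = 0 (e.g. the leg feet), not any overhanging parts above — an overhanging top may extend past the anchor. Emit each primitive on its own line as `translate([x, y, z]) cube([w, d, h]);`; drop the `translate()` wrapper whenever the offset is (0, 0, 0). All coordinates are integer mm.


translate([158, 294, 0]) cube([3687, 110, 29]);
translate([158, 339, 29]) cube([3687, 20, 292]);
translate([158, 294, 321]) cube([3687, 110, 29]);


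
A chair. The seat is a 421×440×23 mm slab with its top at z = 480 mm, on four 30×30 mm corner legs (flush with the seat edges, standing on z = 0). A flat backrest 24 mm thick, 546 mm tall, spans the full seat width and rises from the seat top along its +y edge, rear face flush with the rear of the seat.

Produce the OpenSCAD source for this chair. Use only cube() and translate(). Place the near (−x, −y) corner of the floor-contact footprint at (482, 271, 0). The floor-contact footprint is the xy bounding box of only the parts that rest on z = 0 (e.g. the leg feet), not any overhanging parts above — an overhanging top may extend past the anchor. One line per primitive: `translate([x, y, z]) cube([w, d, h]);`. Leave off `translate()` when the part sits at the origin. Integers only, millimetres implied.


translate([482, 271, 457]) cube([421, 440, 23]);
translate([482, 271, 0]) cube([30, 30, 457]);
translate([873, 271, 0]) cube([30, 30, 457]);
translate([482, 681, 0]) cube([30, 30, 457]);
translate([873, 681, 0]) cube([30, 30, 457]);
translate([482, 687, 480]) cube([421, 24, 546]);


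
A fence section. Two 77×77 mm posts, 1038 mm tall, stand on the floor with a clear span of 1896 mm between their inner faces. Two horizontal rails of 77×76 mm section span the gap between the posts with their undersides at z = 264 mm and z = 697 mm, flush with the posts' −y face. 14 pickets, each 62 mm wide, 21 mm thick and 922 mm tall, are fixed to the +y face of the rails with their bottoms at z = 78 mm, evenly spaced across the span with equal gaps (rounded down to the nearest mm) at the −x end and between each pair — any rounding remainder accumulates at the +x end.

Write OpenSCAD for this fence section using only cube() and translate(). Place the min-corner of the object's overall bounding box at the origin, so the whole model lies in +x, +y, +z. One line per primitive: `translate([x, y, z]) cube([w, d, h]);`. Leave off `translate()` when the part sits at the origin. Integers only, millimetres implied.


cube([77, 77, 1038]);
translate([1973, 0, 0]) cube([77, 77, 1038]);
translate([77, 0, 264]) cube([1896, 77, 76]);
translate([77, 0, 697]) cube([1896, 77, 76]);
translate([145, 77, 78]) cube([62, 21, 922]);
translate([275, 77, 78]) cube([62, 21, 922]);
translate([405, 77, 78]) cube([62, 21, 922]);
translate([535, 77, 78]) cube([62, 21, 922]);
translate([665, 77, 78]) cube([62, 21, 922]);
translate([795, 77, 78]) cube([62, 21, 922]);
translate([925, 77, 78]) cube([62, 21, 922]);
translate([1055, 77, 78]) cube([62, 21, 922]);
translate([1185, 77, 78]) cube([62, 21, 922]);
translate([1315, 77, 78]) cube([62, 21, 922]);
translate([1445, 77, 78]) cube([62, 21, 922]);
translate([1575, 77, 78]) cube([62, 21, 922]);
translate([1705, 77, 78]) cube([62, 21, 922]);
translate([1835, 77, 78]) cube([62, 21, 922]);


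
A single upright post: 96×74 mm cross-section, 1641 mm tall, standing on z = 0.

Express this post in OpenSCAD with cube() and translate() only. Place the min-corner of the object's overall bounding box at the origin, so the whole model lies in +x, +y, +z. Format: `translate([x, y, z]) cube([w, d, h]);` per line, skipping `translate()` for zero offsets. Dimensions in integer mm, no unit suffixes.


cube([96, 74, 1641]);


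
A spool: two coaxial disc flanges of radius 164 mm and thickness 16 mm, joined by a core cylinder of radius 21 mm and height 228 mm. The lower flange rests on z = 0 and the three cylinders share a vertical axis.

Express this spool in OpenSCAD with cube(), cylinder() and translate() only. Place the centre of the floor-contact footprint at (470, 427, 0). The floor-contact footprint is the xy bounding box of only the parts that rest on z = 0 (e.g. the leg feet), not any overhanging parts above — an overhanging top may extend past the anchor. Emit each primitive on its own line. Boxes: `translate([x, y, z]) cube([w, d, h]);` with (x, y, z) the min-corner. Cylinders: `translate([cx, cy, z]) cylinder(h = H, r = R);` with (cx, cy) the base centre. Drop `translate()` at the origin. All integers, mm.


translate([470, 427, 0]) cylinder(h = 16, r = 164);
translate([470, 427, 16]) cylinder(h = 228, r = 21);
translate([470, 427, 244]) cylinder(h = 16, r = 164);


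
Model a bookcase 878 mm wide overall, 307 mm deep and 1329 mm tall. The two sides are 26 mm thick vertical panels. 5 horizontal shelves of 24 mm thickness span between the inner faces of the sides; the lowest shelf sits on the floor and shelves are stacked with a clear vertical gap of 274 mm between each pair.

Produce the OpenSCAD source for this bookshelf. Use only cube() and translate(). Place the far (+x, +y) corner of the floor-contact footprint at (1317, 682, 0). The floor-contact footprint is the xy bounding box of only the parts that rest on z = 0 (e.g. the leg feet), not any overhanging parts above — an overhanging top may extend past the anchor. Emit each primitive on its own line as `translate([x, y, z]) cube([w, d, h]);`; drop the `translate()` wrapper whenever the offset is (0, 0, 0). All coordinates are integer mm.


translate([439, 375, 0]) cube([26, 307, 1329]);
translate([1291, 375, 0]) cube([26, 307, 1329]);
translate([465, 375, 0]) cube([826, 307, 24]);
translate([465, 375, 298]) cube([826, 307, 24]);
translate([465, 375, 596]) cube([826, 307, 24]);
translate([465, 375, 894]) cube([826, 307, 24]);
translate([465, 375, 1192]) cube([826, 307, 24]);


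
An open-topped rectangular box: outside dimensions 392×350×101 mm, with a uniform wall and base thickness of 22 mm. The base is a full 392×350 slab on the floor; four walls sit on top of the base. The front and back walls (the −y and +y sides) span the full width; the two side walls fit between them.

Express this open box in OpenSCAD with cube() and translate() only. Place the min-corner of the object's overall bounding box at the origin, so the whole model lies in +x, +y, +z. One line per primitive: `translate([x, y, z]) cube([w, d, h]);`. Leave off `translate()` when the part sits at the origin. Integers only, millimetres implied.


cube([392, 350, 22]);
translate([0, 0, 22]) cube([392, 22, 79]);
translate([0, 328, 22]) cube([392, 22, 79]);
translate([0, 22, 22]) cube([22, 306, 79]);
translate([370, 22, 22]) cube([22, 306, 79]);


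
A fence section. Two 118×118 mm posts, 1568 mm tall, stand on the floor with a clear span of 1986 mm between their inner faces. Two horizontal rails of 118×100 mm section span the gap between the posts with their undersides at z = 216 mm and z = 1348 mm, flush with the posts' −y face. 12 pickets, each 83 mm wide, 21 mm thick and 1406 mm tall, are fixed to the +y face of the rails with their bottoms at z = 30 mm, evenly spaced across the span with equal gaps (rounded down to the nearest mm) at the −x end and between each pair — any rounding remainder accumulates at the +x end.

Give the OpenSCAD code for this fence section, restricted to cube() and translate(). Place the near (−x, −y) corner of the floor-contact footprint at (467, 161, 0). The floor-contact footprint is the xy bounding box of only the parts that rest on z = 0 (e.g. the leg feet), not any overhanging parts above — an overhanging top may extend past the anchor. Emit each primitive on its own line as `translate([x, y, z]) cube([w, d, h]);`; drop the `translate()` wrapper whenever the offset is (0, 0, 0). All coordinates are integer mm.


translate([467, 161, 0]) cube([118, 118, 1568]);
translate([2571, 161, 0]) cube([118, 118, 1568]);
translate([585, 161, 216]) cube([1986, 118, 100]);
translate([585, 161, 1348]) cube([1986, 118, 100]);
translate([661, 279, 30]) cube([83, 21, 1406]);
translate([820, 279, 30]) cube([83, 21, 1406]);
translate([979, 279, 30]) cube([83, 21, 1406]);
translate([1138, 279, 30]) cube([83, 21, 1406]);
translate([1297, 279, 30]) cube([83, 21, 1406]);
translate([1456, 279, 30]) cube([83, 21, 1406]);
translate([1615, 279, 30]) cube([83, 21, 1406]);
translate([1774, 279, 30]) cube([83, 21, 1406]);
translate([1933, 279, 30]) cube([83, 21, 1406]);
translate([2092, 279, 30]) cube([83, 21, 1406]);
translate([2251, 279, 30]) cube([83, 21, 1406]);
translate([2410, 279, 30]) cube([83, 21, 1406]);


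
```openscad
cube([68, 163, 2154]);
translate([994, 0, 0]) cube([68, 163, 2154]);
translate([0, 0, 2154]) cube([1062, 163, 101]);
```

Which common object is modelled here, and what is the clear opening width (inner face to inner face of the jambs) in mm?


A door frame. The clear opening width is 926 mm.

Two 2154 mm tall posts with a header on top — a door frame. The left jamb is 68 mm wide at x = 0; the right jamb starts at x = 994. The clear opening is 994 − 68 = 926 mm.


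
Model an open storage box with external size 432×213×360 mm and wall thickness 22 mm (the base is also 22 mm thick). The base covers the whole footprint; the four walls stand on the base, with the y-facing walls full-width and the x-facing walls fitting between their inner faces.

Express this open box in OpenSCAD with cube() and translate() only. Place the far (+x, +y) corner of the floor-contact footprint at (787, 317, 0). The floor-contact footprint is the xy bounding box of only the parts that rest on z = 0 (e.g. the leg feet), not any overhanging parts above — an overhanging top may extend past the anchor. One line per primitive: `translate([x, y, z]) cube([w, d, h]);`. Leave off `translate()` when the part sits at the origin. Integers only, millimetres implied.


translate([355, 104, 0]) cube([432, 213, 22]);
translate([355, 104, 22]) cube([432, 22, 338]);
translate([355, 295, 22]) cube([432, 22, 338]);
translate([355, 126, 22]) cube([22, 169, 338]);
translate([765, 126, 22]) cube([22, 169, 338]);


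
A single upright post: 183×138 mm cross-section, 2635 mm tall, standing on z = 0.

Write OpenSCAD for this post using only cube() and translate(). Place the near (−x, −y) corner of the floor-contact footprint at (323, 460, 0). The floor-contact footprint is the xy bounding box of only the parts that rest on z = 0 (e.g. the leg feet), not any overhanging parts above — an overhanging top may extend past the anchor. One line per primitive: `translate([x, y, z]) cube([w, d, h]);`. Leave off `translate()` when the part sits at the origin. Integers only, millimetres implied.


translate([323, 460, 0]) cube([183, 138, 2635]);


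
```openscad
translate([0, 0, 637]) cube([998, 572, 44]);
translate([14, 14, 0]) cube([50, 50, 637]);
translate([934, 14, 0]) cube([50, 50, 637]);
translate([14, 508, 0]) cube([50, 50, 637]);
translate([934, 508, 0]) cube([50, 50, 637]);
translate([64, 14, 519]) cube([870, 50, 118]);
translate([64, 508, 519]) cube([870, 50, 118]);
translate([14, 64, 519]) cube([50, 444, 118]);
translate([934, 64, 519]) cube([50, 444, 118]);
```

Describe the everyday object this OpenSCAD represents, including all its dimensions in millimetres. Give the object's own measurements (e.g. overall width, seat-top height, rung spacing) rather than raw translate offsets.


A table: top 998 mm (x) × 572 mm (y), 44 mm thick, upper face at z = 681 mm, on four 50×50 mm square legs, each inset 14 mm from the nearest pair of top edges from z = 0 to the bottom of the top. Four apron rails, 50 mm thick and 118 mm tall, run between adjacent legs with their top edges flush with the underside of the top and their outer faces flush with the legs' outer faces.


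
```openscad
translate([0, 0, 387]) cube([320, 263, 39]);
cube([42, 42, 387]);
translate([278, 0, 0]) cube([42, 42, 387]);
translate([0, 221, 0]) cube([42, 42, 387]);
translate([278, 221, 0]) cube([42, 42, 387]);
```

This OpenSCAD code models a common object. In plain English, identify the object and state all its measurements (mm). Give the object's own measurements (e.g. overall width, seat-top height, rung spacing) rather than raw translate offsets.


A four-legged stool. The seat is a 320×263×39 mm slab whose top surface is at z = 426 mm; four square legs, each 42×42 mm in cross-section, run from the floor (z = 0) to the underside of the seat, each flush with a corner of the seat.


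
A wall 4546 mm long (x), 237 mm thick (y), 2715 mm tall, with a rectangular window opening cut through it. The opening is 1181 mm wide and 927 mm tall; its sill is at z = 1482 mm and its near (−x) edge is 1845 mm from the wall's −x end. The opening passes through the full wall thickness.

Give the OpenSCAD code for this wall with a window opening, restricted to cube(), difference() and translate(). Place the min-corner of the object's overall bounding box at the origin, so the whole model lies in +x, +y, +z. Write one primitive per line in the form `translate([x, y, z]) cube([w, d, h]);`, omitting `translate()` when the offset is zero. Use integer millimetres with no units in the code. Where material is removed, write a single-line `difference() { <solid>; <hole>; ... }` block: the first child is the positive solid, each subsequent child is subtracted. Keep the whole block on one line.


difference() { cube([4546, 237, 2715]); translate([1845, 0, 1482]) cube([1181, 237, 927]); }


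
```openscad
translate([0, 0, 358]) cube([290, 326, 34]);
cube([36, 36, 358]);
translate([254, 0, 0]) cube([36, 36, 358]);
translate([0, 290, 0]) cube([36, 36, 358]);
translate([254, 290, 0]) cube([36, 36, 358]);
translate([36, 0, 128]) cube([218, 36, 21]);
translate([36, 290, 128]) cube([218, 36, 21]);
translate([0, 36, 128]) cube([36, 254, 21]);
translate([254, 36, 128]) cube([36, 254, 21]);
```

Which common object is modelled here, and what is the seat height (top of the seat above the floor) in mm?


A stool. The seat height is 392 mm.

A 290×326×34 slab at z = 358 on four corner posts — a stool. The seat top is 358 + 34 = 392 mm.


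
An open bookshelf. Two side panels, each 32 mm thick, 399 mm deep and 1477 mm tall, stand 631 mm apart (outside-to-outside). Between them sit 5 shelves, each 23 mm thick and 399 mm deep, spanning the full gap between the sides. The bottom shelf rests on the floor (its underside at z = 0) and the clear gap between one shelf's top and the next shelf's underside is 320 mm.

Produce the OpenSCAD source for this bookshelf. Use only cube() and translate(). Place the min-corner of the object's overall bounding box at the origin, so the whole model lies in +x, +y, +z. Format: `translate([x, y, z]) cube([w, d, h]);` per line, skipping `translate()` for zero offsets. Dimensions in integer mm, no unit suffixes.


cube([32, 399, 1477]);
translate([599, 0, 0]) cube([32, 399, 1477]);
translate([32, 0, 0]) cube([567, 399, 23]);
translate([32, 0, 343]) cube([567, 399, 23]);
translate([32, 0, 686]) cube([567, 399, 23]);
translate([32, 0, 1029]) cube([567, 399, 23]);
translate([32, 0, 1372]) cube([567, 399, 23]);


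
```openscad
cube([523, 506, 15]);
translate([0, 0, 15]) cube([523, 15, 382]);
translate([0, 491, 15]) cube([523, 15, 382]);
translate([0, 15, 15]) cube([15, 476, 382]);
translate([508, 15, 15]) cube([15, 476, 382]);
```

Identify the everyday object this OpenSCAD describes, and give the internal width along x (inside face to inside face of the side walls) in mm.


An open box. The internal width is 493 mm.

A 523×506 base slab with four walls standing on it — an open box. The base is 523 mm wide and the walls are 15 mm thick, so the internal width is 523 − 2 × 15 = 493 mm.


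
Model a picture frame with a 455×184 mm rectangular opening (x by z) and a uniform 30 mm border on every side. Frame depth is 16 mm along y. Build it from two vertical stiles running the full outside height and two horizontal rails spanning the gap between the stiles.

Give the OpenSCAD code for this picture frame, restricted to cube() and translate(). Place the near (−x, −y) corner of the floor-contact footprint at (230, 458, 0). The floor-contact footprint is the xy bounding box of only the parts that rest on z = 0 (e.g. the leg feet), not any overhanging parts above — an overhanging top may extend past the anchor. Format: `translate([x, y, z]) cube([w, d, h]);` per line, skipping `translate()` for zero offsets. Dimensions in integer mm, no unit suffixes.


translate([230, 458, 0]) cube([30, 16, 244]);
translate([715, 458, 0]) cube([30, 16, 244]);
translate([260, 458, 0]) cube([455, 16, 30]);
translate([260, 458, 214]) cube([455, 16, 30]);
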